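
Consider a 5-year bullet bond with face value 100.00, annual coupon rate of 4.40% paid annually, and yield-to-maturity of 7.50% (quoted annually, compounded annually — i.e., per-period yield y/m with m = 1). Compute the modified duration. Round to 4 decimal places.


Answer: Modified duration = 4.2451

Derivation:
Coupon per period c = face * coupon_rate / m = 4.400000
Periods per year m = 1; per-period yield y/m = 0.075000
Number of cashflows N = 5
Cashflows (t years, CF_t, discount factor 1/(1+y/m)^(m*t), PV):
  t = 1.0000: CF_t = 4.400000, DF = 0.930233, PV = 4.093023
  t = 2.0000: CF_t = 4.400000, DF = 0.865333, PV = 3.807463
  t = 3.0000: CF_t = 4.400000, DF = 0.804961, PV = 3.541827
  t = 4.0000: CF_t = 4.400000, DF = 0.748801, PV = 3.294722
  t = 5.0000: CF_t = 104.400000, DF = 0.696559, PV = 72.720721
Price P = sum_t PV_t = 87.457757
First compute Macaulay numerator sum_t t * PV_t:
  t * PV_t at t = 1.0000: 4.093023
  t * PV_t at t = 2.0000: 7.614927
  t * PV_t at t = 3.0000: 10.625480
  t * PV_t at t = 4.0000: 13.178889
  t * PV_t at t = 5.0000: 363.603606
Macaulay duration D = 399.115925 / 87.457757 = 4.563528
Modified duration = D / (1 + y/m) = 4.563528 / (1 + 0.075000) = 4.245142


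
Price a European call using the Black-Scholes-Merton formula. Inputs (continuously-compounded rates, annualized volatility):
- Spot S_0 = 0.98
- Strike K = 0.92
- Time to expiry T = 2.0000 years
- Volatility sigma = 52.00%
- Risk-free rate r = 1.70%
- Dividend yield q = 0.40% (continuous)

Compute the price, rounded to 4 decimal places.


d1 = (ln(S/K) + (r - q + 0.5*sigma^2) * T) / (sigma * sqrt(T)) = 0.48896285
d2 = d1 - sigma * sqrt(T) = -0.24642821
exp(-rT) = 0.96657150; exp(-qT) = 0.99203191
C = S_0 * exp(-qT) * N(d1) - K * exp(-rT) * N(d2)
N(d1) = 0.68756600; N(d2) = 0.40267539
C = 0.9800 * 0.99203191 * 0.68756600 - 0.9200 * 0.96657150 * 0.40267539 = 0.3104

Answer: Price = 0.3104


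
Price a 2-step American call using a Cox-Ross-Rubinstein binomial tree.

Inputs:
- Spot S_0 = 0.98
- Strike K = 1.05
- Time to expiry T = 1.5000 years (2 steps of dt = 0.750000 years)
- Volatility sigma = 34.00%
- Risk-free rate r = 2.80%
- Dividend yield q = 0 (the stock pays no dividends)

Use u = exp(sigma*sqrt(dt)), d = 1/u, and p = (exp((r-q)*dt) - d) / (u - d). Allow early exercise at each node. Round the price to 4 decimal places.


dt = T/N = 0.750000
u = exp(sigma*sqrt(dt)) = 1.342386; d = 1/u = 0.744942
p = (exp((r-q)*dt) - d) / (u - d) = 0.462437
Discount per step: exp(-r*dt) = 0.979219
Stock lattice S(k, i) with i counting down-moves:
  k=0: S(0,0) = 0.9800
  k=1: S(1,0) = 1.3155; S(1,1) = 0.7300
  k=2: S(2,0) = 1.7660; S(2,1) = 0.9800; S(2,2) = 0.5438
Terminal payoffs V(N, i) = max(S_T - K, 0):
  V(2,0) = 0.715960; V(2,1) = 0.000000; V(2,2) = 0.000000
Backward induction: V(k, i) = exp(-r*dt) * [p * V(k+1, i) + (1-p) * V(k+1, i+1)]; then take max(V_cont, immediate exercise) for American.
  V(1,0) = exp(-r*dt) * [p*0.715960 + (1-p)*0.000000] = 0.324206; exercise = 0.265538; V(1,0) = max -> 0.324206
  V(1,1) = exp(-r*dt) * [p*0.000000 + (1-p)*0.000000] = 0.000000; exercise = 0.000000; V(1,1) = max -> 0.000000
  V(0,0) = exp(-r*dt) * [p*0.324206 + (1-p)*0.000000] = 0.146809; exercise = 0.000000; V(0,0) = max -> 0.146809

Answer: Price = V(0,0) = 0.1468


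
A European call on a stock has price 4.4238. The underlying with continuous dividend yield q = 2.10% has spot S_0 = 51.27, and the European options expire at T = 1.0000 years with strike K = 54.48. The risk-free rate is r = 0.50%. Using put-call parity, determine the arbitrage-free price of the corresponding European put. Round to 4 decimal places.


Put-call parity: C - P = S_0 * exp(-qT) - K * exp(-rT).
S_0 * exp(-qT) = 51.2700 * 0.97921896 = 50.20455631
K * exp(-rT) = 54.4800 * 0.99501248 = 54.20827987
P = C - S*exp(-qT) + K*exp(-rT)
P = 4.4238 - 50.20455631 + 54.20827987 = 8.4275

Answer: Put price = 8.4275


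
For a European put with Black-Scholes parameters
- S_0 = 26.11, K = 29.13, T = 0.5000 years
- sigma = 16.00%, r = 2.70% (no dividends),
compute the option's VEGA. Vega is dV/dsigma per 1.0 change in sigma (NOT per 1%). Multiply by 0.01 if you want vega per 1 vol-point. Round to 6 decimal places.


Answer: Vega = 5.384664

Derivation:
d1 = -0.7915193172; d2 = -0.9046564022
phi(d1) = 0.2916531725; exp(-qT) = 1.0000000000; exp(-rT) = 0.9865907163
Vega = S * exp(-qT) * phi(d1) * sqrt(T) = 26.1100 * 1.0000000000 * 0.2916531725 * 0.7071067812 = 5.384664


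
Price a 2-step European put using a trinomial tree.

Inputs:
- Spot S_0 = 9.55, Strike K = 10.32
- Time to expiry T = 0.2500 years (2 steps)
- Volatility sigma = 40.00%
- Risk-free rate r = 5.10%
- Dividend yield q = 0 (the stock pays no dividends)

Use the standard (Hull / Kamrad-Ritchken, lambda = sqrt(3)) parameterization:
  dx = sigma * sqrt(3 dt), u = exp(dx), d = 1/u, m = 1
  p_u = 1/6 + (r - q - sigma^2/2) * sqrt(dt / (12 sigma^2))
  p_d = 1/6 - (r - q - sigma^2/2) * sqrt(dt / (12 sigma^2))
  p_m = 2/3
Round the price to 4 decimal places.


dt = T/N = 0.125000; dx = sigma*sqrt(3*dt) = 0.244949
u = exp(dx) = 1.277556; d = 1/u = 0.782744
p_u = 0.159267, p_m = 0.666667, p_d = 0.174066
Discount per step: exp(-r*dt) = 0.993645
Stock lattice S(k, j) with j the centered position index:
  k=0: S(0,+0) = 9.5500
  k=1: S(1,-1) = 7.4752; S(1,+0) = 9.5500; S(1,+1) = 12.2007
  k=2: S(2,-2) = 5.8512; S(2,-1) = 7.4752; S(2,+0) = 9.5500; S(2,+1) = 12.2007; S(2,+2) = 15.5870
Terminal payoffs V(N, j) = max(K - S_T, 0):
  V(2,-2) = 4.468821; V(2,-1) = 2.844790; V(2,+0) = 0.770000; V(2,+1) = 0.000000; V(2,+2) = 0.000000
Backward induction: V(k, j) = exp(-r*dt) * [p_u * V(k+1, j+1) + p_m * V(k+1, j) + p_d * V(k+1, j-1)]
  V(1,-1) = exp(-r*dt) * [p_u*0.770000 + p_m*2.844790 + p_d*4.468821] = 2.779259
  V(1,+0) = exp(-r*dt) * [p_u*0.000000 + p_m*0.770000 + p_d*2.844790] = 1.002106
  V(1,+1) = exp(-r*dt) * [p_u*0.000000 + p_m*0.000000 + p_d*0.770000] = 0.133179
  V(0,+0) = exp(-r*dt) * [p_u*0.133179 + p_m*1.002106 + p_d*2.779259] = 1.165602

Answer: Price = V(0,0) = 1.1656


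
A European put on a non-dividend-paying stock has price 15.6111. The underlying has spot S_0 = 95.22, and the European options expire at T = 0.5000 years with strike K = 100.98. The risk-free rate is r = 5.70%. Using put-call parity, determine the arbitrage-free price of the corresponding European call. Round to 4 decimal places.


Put-call parity: C - P = S_0 * exp(-qT) - K * exp(-rT).
S_0 * exp(-qT) = 95.2200 * 1.00000000 = 95.22000000
K * exp(-rT) = 100.9800 * 0.97190229 = 98.14269366
C = P + S*exp(-qT) - K*exp(-rT)
C = 15.6111 + 95.22000000 - 98.14269366 = 12.6884

Answer: Call price = 12.6884


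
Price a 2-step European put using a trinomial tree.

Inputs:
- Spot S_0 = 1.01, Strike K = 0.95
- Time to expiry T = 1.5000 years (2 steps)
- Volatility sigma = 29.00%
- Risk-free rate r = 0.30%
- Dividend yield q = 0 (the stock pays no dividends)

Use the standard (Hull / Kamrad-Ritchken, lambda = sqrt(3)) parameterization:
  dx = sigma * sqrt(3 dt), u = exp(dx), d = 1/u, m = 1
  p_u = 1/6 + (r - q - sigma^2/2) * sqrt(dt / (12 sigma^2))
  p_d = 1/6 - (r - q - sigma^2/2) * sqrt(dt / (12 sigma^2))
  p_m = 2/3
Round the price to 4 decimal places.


Answer: Price = V(0,0) = 0.0998

Derivation:
dt = T/N = 0.750000; dx = sigma*sqrt(3*dt) = 0.435000
u = exp(dx) = 1.544963; d = 1/u = 0.647265
p_u = 0.133003, p_m = 0.666667, p_d = 0.200330
Discount per step: exp(-r*dt) = 0.997753
Stock lattice S(k, j) with j the centered position index:
  k=0: S(0,+0) = 1.0100
  k=1: S(1,-1) = 0.6537; S(1,+0) = 1.0100; S(1,+1) = 1.5604
  k=2: S(2,-2) = 0.4231; S(2,-1) = 0.6537; S(2,+0) = 1.0100; S(2,+1) = 1.5604; S(2,+2) = 2.4108
Terminal payoffs V(N, j) = max(K - S_T, 0):
  V(2,-2) = 0.526859; V(2,-1) = 0.296263; V(2,+0) = 0.000000; V(2,+1) = 0.000000; V(2,+2) = 0.000000
Backward induction: V(k, j) = exp(-r*dt) * [p_u * V(k+1, j+1) + p_m * V(k+1, j) + p_d * V(k+1, j-1)]
  V(1,-1) = exp(-r*dt) * [p_u*0.000000 + p_m*0.296263 + p_d*0.526859] = 0.302373
  V(1,+0) = exp(-r*dt) * [p_u*0.000000 + p_m*0.000000 + p_d*0.296263] = 0.059217
  V(1,+1) = exp(-r*dt) * [p_u*0.000000 + p_m*0.000000 + p_d*0.000000] = 0.000000
  V(0,+0) = exp(-r*dt) * [p_u*0.000000 + p_m*0.059217 + p_d*0.302373] = 0.099828


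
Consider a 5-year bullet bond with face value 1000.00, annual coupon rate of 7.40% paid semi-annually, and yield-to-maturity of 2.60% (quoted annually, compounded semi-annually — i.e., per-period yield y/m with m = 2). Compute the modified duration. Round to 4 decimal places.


Coupon per period c = face * coupon_rate / m = 37.000000
Periods per year m = 2; per-period yield y/m = 0.013000
Number of cashflows N = 10
Cashflows (t years, CF_t, discount factor 1/(1+y/m)^(m*t), PV):
  t = 0.5000: CF_t = 37.000000, DF = 0.987167, PV = 36.525173
  t = 1.0000: CF_t = 37.000000, DF = 0.974498, PV = 36.056439
  t = 1.5000: CF_t = 37.000000, DF = 0.961992, PV = 35.593721
  t = 2.0000: CF_t = 37.000000, DF = 0.949647, PV = 35.136940
  t = 2.5000: CF_t = 37.000000, DF = 0.937460, PV = 34.686022
  t = 3.0000: CF_t = 37.000000, DF = 0.925429, PV = 34.240891
  t = 3.5000: CF_t = 37.000000, DF = 0.913553, PV = 33.801471
  t = 4.0000: CF_t = 37.000000, DF = 0.901829, PV = 33.367691
  t = 4.5000: CF_t = 37.000000, DF = 0.890256, PV = 32.939478
  t = 5.0000: CF_t = 1037.000000, DF = 0.878831, PV = 911.348122
Price P = sum_t PV_t = 1223.695948
First compute Macaulay numerator sum_t t * PV_t:
  t * PV_t at t = 0.5000: 18.262586
  t * PV_t at t = 1.0000: 36.056439
  t * PV_t at t = 1.5000: 53.390581
  t * PV_t at t = 2.0000: 70.273881
  t * PV_t at t = 2.5000: 86.715055
  t * PV_t at t = 3.0000: 102.722672
  t * PV_t at t = 3.5000: 118.305150
  t * PV_t at t = 4.0000: 133.470766
  t * PV_t at t = 4.5000: 148.227652
  t * PV_t at t = 5.0000: 4556.740608
Macaulay duration D = 5324.165391 / 1223.695948 = 4.350889
Modified duration = D / (1 + y/m) = 4.350889 / (1 + 0.013000) = 4.295053

Answer: Modified duration = 4.2951


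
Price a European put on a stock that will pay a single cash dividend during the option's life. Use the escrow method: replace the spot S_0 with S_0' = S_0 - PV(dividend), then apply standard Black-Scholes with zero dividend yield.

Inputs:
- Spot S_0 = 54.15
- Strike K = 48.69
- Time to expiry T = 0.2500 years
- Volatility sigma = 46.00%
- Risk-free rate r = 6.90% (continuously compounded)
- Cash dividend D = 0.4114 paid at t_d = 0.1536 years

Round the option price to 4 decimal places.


PV(D) = D * exp(-r * t_d) = 0.4114 * 0.98945757 = 0.40706284
S_0' = S_0 - PV(D) = 54.1500 - 0.40706284 = 53.74293716
d1 = (ln(S_0'/K) + (r + sigma^2/2)*T) / (sigma*sqrt(T)) = 0.61929820
d2 = d1 - sigma*sqrt(T) = 0.38929820
exp(-rT) = 0.98289793
N(-d1) = 0.26785996; N(-d2) = 0.34852778
P = K * exp(-rT) * N(-d2) - S_0' * N(-d1) = 48.6900 * 0.98289793 * 0.34852778 - 53.74293716 * 0.26785996 = 2.2840

Answer: Price = 2.2840


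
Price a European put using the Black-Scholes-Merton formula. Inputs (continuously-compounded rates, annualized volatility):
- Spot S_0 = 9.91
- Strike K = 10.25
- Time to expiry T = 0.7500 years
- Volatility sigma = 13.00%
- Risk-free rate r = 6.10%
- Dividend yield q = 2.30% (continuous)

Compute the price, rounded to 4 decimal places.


Answer: Price = 0.4644

Derivation:
d1 = (ln(S/K) + (r - q + 0.5*sigma^2) * T) / (sigma * sqrt(T)) = 0.00980734
d2 = d1 - sigma * sqrt(T) = -0.10277596
exp(-rT) = 0.95528075; exp(-qT) = 0.98289793
P = K * exp(-rT) * N(-d2) - S_0 * exp(-qT) * N(-d1)
N(-d1) = 0.49608750; N(-d2) = 0.54092961
P = 10.2500 * 0.95528075 * 0.54092961 - 9.9100 * 0.98289793 * 0.49608750 = 0.4644


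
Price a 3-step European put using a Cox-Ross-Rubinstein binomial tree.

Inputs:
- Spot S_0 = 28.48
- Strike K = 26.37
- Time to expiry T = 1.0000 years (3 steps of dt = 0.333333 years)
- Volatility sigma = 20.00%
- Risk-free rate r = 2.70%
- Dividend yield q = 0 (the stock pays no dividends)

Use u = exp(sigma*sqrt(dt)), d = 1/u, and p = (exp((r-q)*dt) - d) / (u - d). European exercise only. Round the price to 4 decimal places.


dt = T/N = 0.333333
u = exp(sigma*sqrt(dt)) = 1.122401; d = 1/u = 0.890947
p = (exp((r-q)*dt) - d) / (u - d) = 0.510225
Discount per step: exp(-r*dt) = 0.991040
Stock lattice S(k, i) with i counting down-moves:
  k=0: S(0,0) = 28.4800
  k=1: S(1,0) = 31.9660; S(1,1) = 25.3742
  k=2: S(2,0) = 35.8786; S(2,1) = 28.4800; S(2,2) = 22.6071
  k=3: S(3,0) = 40.2702; S(3,1) = 31.9660; S(3,2) = 25.3742; S(3,3) = 20.1417
Terminal payoffs V(N, i) = max(K - S_T, 0):
  V(3,0) = 0.000000; V(3,1) = 0.000000; V(3,2) = 0.995822; V(3,3) = 6.228307
Backward induction: V(k, i) = exp(-r*dt) * [p * V(k+1, i) + (1-p) * V(k+1, i+1)].
  V(2,0) = exp(-r*dt) * [p*0.000000 + (1-p)*0.000000] = 0.000000
  V(2,1) = exp(-r*dt) * [p*0.000000 + (1-p)*0.995822] = 0.483359
  V(2,2) = exp(-r*dt) * [p*0.995822 + (1-p)*6.228307] = 3.526681
  V(1,0) = exp(-r*dt) * [p*0.000000 + (1-p)*0.483359] = 0.234616
  V(1,1) = exp(-r*dt) * [p*0.483359 + (1-p)*3.526681] = 1.956218
  V(0,0) = exp(-r*dt) * [p*0.234616 + (1-p)*1.956218] = 1.068157

Answer: Price = V(0,0) = 1.0682


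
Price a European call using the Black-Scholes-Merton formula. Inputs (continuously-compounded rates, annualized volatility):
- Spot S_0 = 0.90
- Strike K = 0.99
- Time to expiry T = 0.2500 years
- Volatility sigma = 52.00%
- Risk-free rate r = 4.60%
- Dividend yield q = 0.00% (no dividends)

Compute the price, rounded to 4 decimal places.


Answer: Price = 0.0628

Derivation:
d1 = (ln(S/K) + (r - q + 0.5*sigma^2) * T) / (sigma * sqrt(T)) = -0.19234685
d2 = d1 - sigma * sqrt(T) = -0.45234685
exp(-rT) = 0.98856587; exp(-qT) = 1.00000000
C = S_0 * exp(-qT) * N(d1) - K * exp(-rT) * N(d2)
N(d1) = 0.42373526; N(d2) = 0.32550957
C = 0.9000 * 1.00000000 * 0.42373526 - 0.9900 * 0.98856587 * 0.32550957 = 0.0628


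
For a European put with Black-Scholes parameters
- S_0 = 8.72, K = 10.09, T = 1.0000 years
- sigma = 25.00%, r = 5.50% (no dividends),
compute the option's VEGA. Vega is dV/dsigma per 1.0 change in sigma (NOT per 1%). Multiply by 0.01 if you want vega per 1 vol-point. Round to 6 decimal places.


Answer: Vega = 3.381067

Derivation:
d1 = -0.2387023858; d2 = -0.4887023858
phi(d1) = 0.3877370219; exp(-qT) = 1.0000000000; exp(-rT) = 0.9464851480
Vega = S * exp(-qT) * phi(d1) * sqrt(T) = 8.7200 * 1.0000000000 * 0.3877370219 * 1.0000000000 = 3.381067


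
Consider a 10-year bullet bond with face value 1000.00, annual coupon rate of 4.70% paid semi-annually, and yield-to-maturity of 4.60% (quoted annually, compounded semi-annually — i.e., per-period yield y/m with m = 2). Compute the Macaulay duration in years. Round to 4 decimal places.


Coupon per period c = face * coupon_rate / m = 23.500000
Periods per year m = 2; per-period yield y/m = 0.023000
Number of cashflows N = 20
Cashflows (t years, CF_t, discount factor 1/(1+y/m)^(m*t), PV):
  t = 0.5000: CF_t = 23.500000, DF = 0.977517, PV = 22.971652
  t = 1.0000: CF_t = 23.500000, DF = 0.955540, PV = 22.455183
  t = 1.5000: CF_t = 23.500000, DF = 0.934056, PV = 21.950325
  t = 2.0000: CF_t = 23.500000, DF = 0.913056, PV = 21.456818
  t = 2.5000: CF_t = 23.500000, DF = 0.892528, PV = 20.974407
  t = 3.0000: CF_t = 23.500000, DF = 0.872461, PV = 20.502842
  t = 3.5000: CF_t = 23.500000, DF = 0.852846, PV = 20.041879
  t = 4.0000: CF_t = 23.500000, DF = 0.833671, PV = 19.591279
  t = 4.5000: CF_t = 23.500000, DF = 0.814928, PV = 19.150810
  t = 5.0000: CF_t = 23.500000, DF = 0.796606, PV = 18.720245
  t = 5.5000: CF_t = 23.500000, DF = 0.778696, PV = 18.299360
  t = 6.0000: CF_t = 23.500000, DF = 0.761189, PV = 17.887937
  t = 6.5000: CF_t = 23.500000, DF = 0.744075, PV = 17.485764
  t = 7.0000: CF_t = 23.500000, DF = 0.727346, PV = 17.092634
  t = 7.5000: CF_t = 23.500000, DF = 0.710993, PV = 16.708342
  t = 8.0000: CF_t = 23.500000, DF = 0.695008, PV = 16.332690
  t = 8.5000: CF_t = 23.500000, DF = 0.679382, PV = 15.965484
  t = 9.0000: CF_t = 23.500000, DF = 0.664108, PV = 15.606534
  t = 9.5000: CF_t = 23.500000, DF = 0.649177, PV = 15.255654
  t = 10.0000: CF_t = 1023.500000, DF = 0.634581, PV = 649.494044
Price P = sum_t PV_t = 1007.943883
Macaulay numerator sum_t t * PV_t:
  t * PV_t at t = 0.5000: 11.485826
  t * PV_t at t = 1.0000: 22.455183
  t * PV_t at t = 1.5000: 32.925488
  t * PV_t at t = 2.0000: 42.913637
  t * PV_t at t = 2.5000: 52.436018
  t * PV_t at t = 3.0000: 61.508525
  t * PV_t at t = 3.5000: 70.146575
  t * PV_t at t = 4.0000: 78.365117
  t * PV_t at t = 4.5000: 86.178647
  t * PV_t at t = 5.0000: 93.601224
  t * PV_t at t = 5.5000: 100.646478
  t * PV_t at t = 6.0000: 107.327622
  t * PV_t at t = 6.5000: 113.657469
  t * PV_t at t = 7.0000: 119.648437
  t * PV_t at t = 7.5000: 125.312565
  t * PV_t at t = 8.0000: 130.661521
  t * PV_t at t = 8.5000: 135.706614
  t * PV_t at t = 9.0000: 140.458804
  t * PV_t at t = 9.5000: 144.928710
  t * PV_t at t = 10.0000: 6494.940439
Macaulay duration D = (sum_t t * PV_t) / P = 8165.304899 / 1007.943883 = 8.100952

Answer: Macaulay duration = 8.1010 years


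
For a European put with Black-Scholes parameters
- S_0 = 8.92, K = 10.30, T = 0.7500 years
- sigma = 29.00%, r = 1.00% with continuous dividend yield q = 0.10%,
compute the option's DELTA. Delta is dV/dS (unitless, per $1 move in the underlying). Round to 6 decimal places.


Answer: Delta = -0.662375

Derivation:
d1 = -0.4203127823; d2 = -0.6714601494
phi(d1) = 0.3652146739; exp(-qT) = 0.9992502812; exp(-rT) = 0.9925280548
N(-d1) = 0.6628715134
Delta = -exp(-qT) * N(-d1) = -0.9992502812 * 0.6628715134 = -0.662375


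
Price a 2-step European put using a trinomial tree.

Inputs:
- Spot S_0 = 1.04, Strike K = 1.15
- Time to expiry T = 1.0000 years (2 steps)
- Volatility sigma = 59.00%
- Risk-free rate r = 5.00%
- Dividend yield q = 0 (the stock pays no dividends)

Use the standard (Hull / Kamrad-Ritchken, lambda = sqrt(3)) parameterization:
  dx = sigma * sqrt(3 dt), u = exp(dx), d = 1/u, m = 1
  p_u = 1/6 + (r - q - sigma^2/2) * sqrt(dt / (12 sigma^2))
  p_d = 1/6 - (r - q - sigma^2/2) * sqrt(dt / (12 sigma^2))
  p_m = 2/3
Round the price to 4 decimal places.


Answer: Price = V(0,0) = 0.2612

Derivation:
dt = T/N = 0.500000; dx = sigma*sqrt(3*dt) = 0.722599
u = exp(dx) = 2.059781; d = 1/u = 0.485489
p_u = 0.123749, p_m = 0.666667, p_d = 0.209585
Discount per step: exp(-r*dt) = 0.975310
Stock lattice S(k, j) with j the centered position index:
  k=0: S(0,+0) = 1.0400
  k=1: S(1,-1) = 0.5049; S(1,+0) = 1.0400; S(1,+1) = 2.1422
  k=2: S(2,-2) = 0.2451; S(2,-1) = 0.5049; S(2,+0) = 1.0400; S(2,+1) = 2.1422; S(2,+2) = 4.4124
Terminal payoffs V(N, j) = max(K - S_T, 0):
  V(2,-2) = 0.904873; V(2,-1) = 0.645092; V(2,+0) = 0.110000; V(2,+1) = 0.000000; V(2,+2) = 0.000000
Backward induction: V(k, j) = exp(-r*dt) * [p_u * V(k+1, j+1) + p_m * V(k+1, j) + p_d * V(k+1, j-1)]
  V(1,-1) = exp(-r*dt) * [p_u*0.110000 + p_m*0.645092 + p_d*0.904873] = 0.617684
  V(1,+0) = exp(-r*dt) * [p_u*0.000000 + p_m*0.110000 + p_d*0.645092] = 0.203386
  V(1,+1) = exp(-r*dt) * [p_u*0.000000 + p_m*0.000000 + p_d*0.110000] = 0.022485
  V(0,+0) = exp(-r*dt) * [p_u*0.022485 + p_m*0.203386 + p_d*0.617684] = 0.261218


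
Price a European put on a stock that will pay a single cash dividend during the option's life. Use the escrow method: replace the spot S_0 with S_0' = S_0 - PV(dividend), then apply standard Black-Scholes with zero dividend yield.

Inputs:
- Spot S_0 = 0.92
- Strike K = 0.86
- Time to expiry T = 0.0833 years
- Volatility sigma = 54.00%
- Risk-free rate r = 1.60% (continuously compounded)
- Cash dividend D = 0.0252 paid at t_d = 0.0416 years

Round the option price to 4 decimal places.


Answer: Price = 0.0384

Derivation:
PV(D) = D * exp(-r * t_d) = 0.0252 * 0.99933462 = 0.02518323
S_0' = S_0 - PV(D) = 0.9200 - 0.02518323 = 0.89481677
d1 = (ln(S_0'/K) + (r + sigma^2/2)*T) / (sigma*sqrt(T)) = 0.34111878
d2 = d1 - sigma*sqrt(T) = 0.18526539
exp(-rT) = 0.99866809
N(-d1) = 0.36650708; N(-d2) = 0.42651044
P = K * exp(-rT) * N(-d2) - S_0' * N(-d1) = 0.8600 * 0.99866809 * 0.42651044 - 0.89481677 * 0.36650708 = 0.0384


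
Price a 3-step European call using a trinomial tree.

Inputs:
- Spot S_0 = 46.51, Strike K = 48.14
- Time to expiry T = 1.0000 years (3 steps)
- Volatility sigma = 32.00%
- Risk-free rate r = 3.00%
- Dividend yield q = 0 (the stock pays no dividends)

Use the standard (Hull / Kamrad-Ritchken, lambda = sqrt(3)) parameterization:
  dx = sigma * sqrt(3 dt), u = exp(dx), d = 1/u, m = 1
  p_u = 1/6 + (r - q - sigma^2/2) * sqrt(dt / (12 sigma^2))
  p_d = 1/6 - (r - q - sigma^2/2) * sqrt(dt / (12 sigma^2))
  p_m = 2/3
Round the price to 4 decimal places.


dt = T/N = 0.333333; dx = sigma*sqrt(3*dt) = 0.320000
u = exp(dx) = 1.377128; d = 1/u = 0.726149
p_u = 0.155625, p_m = 0.666667, p_d = 0.177708
Discount per step: exp(-r*dt) = 0.990050
Stock lattice S(k, j) with j the centered position index:
  k=0: S(0,+0) = 46.5100
  k=1: S(1,-1) = 33.7732; S(1,+0) = 46.5100; S(1,+1) = 64.0502
  k=2: S(2,-2) = 24.5244; S(2,-1) = 33.7732; S(2,+0) = 46.5100; S(2,+1) = 64.0502; S(2,+2) = 88.2053
  k=3: S(3,-3) = 17.8083; S(3,-2) = 24.5244; S(3,-1) = 33.7732; S(3,+0) = 46.5100; S(3,+1) = 64.0502; S(3,+2) = 88.2053; S(3,+3) = 121.4700
Terminal payoffs V(N, j) = max(S_T - K, 0):
  V(3,-3) = 0.000000; V(3,-2) = 0.000000; V(3,-1) = 0.000000; V(3,+0) = 0.000000; V(3,+1) = 15.910212; V(3,+2) = 40.065326; V(3,+3) = 73.330003
Backward induction: V(k, j) = exp(-r*dt) * [p_u * V(k+1, j+1) + p_m * V(k+1, j) + p_d * V(k+1, j-1)]
  V(2,-2) = exp(-r*dt) * [p_u*0.000000 + p_m*0.000000 + p_d*0.000000] = 0.000000
  V(2,-1) = exp(-r*dt) * [p_u*0.000000 + p_m*0.000000 + p_d*0.000000] = 0.000000
  V(2,+0) = exp(-r*dt) * [p_u*15.910212 + p_m*0.000000 + p_d*0.000000] = 2.451390
  V(2,+1) = exp(-r*dt) * [p_u*40.065326 + p_m*15.910212 + p_d*0.000000] = 16.674394
  V(2,+2) = exp(-r*dt) * [p_u*73.330003 + p_m*40.065326 + p_d*15.910212] = 40.542121
  V(1,-1) = exp(-r*dt) * [p_u*2.451390 + p_m*0.000000 + p_d*0.000000] = 0.377702
  V(1,+0) = exp(-r*dt) * [p_u*16.674394 + p_m*2.451390 + p_d*0.000000] = 4.187131
  V(1,+1) = exp(-r*dt) * [p_u*40.542121 + p_m*16.674394 + p_d*2.451390] = 17.683540
  V(0,+0) = exp(-r*dt) * [p_u*17.683540 + p_m*4.187131 + p_d*0.377702] = 5.554717

Answer: Price = V(0,0) = 5.5547


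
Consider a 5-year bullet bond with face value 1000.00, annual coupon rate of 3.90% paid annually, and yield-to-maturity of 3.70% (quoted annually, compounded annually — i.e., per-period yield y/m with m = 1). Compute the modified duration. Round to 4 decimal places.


Coupon per period c = face * coupon_rate / m = 39.000000
Periods per year m = 1; per-period yield y/m = 0.037000
Number of cashflows N = 5
Cashflows (t years, CF_t, discount factor 1/(1+y/m)^(m*t), PV):
  t = 1.0000: CF_t = 39.000000, DF = 0.964320, PV = 37.608486
  t = 2.0000: CF_t = 39.000000, DF = 0.929913, PV = 36.266621
  t = 3.0000: CF_t = 39.000000, DF = 0.896734, PV = 34.972634
  t = 4.0000: CF_t = 39.000000, DF = 0.864739, PV = 33.724815
  t = 5.0000: CF_t = 1039.000000, DF = 0.833885, PV = 866.406627
Price P = sum_t PV_t = 1008.979183
First compute Macaulay numerator sum_t t * PV_t:
  t * PV_t at t = 1.0000: 37.608486
  t * PV_t at t = 2.0000: 72.533242
  t * PV_t at t = 3.0000: 104.917901
  t * PV_t at t = 4.0000: 134.899262
  t * PV_t at t = 5.0000: 4332.033136
Macaulay duration D = 4681.992027 / 1008.979183 = 4.640326
Modified duration = D / (1 + y/m) = 4.640326 / (1 + 0.037000) = 4.474760

Answer: Modified duration = 4.4748


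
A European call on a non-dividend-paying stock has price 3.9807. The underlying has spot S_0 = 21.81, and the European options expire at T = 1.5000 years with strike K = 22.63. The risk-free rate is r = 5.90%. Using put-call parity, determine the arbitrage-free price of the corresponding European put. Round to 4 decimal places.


Put-call parity: C - P = S_0 * exp(-qT) - K * exp(-rT).
S_0 * exp(-qT) = 21.8100 * 1.00000000 = 21.81000000
K * exp(-rT) = 22.6300 * 0.91530311 = 20.71330940
P = C - S*exp(-qT) + K*exp(-rT)
P = 3.9807 - 21.81000000 + 20.71330940 = 2.8840

Answer: Put price = 2.8840


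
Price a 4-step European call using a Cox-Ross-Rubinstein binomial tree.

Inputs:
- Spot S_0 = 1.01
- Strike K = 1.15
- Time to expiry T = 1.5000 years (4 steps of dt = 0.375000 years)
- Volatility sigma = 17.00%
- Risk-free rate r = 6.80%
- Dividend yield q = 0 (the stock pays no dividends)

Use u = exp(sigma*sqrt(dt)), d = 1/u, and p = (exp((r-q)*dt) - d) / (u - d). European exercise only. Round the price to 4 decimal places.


Answer: Price = V(0,0) = 0.0731

Derivation:
dt = T/N = 0.375000
u = exp(sigma*sqrt(dt)) = 1.109715; d = 1/u = 0.901132
p = (exp((r-q)*dt) - d) / (u - d) = 0.597823
Discount per step: exp(-r*dt) = 0.974822
Stock lattice S(k, i) with i counting down-moves:
  k=0: S(0,0) = 1.0100
  k=1: S(1,0) = 1.1208; S(1,1) = 0.9101
  k=2: S(2,0) = 1.2438; S(2,1) = 1.0100; S(2,2) = 0.8202
  k=3: S(3,0) = 1.3802; S(3,1) = 1.1208; S(3,2) = 0.9101; S(3,3) = 0.7391
  k=4: S(4,0) = 1.5317; S(4,1) = 1.2438; S(4,2) = 1.0100; S(4,3) = 0.8202; S(4,4) = 0.6660
Terminal payoffs V(N, i) = max(S_T - K, 0):
  V(4,0) = 0.381678; V(4,1) = 0.093782; V(4,2) = 0.000000; V(4,3) = 0.000000; V(4,4) = 0.000000
Backward induction: V(k, i) = exp(-r*dt) * [p * V(k+1, i) + (1-p) * V(k+1, i+1)].
  V(3,0) = exp(-r*dt) * [p*0.381678 + (1-p)*0.093782] = 0.259198
  V(3,1) = exp(-r*dt) * [p*0.093782 + (1-p)*0.000000] = 0.054654
  V(3,2) = exp(-r*dt) * [p*0.000000 + (1-p)*0.000000] = 0.000000
  V(3,3) = exp(-r*dt) * [p*0.000000 + (1-p)*0.000000] = 0.000000
  V(2,0) = exp(-r*dt) * [p*0.259198 + (1-p)*0.054654] = 0.172480
  V(2,1) = exp(-r*dt) * [p*0.054654 + (1-p)*0.000000] = 0.031851
  V(2,2) = exp(-r*dt) * [p*0.000000 + (1-p)*0.000000] = 0.000000
  V(1,0) = exp(-r*dt) * [p*0.172480 + (1-p)*0.031851] = 0.113004
  V(1,1) = exp(-r*dt) * [p*0.031851 + (1-p)*0.000000] = 0.018562
  V(0,0) = exp(-r*dt) * [p*0.113004 + (1-p)*0.018562] = 0.073132


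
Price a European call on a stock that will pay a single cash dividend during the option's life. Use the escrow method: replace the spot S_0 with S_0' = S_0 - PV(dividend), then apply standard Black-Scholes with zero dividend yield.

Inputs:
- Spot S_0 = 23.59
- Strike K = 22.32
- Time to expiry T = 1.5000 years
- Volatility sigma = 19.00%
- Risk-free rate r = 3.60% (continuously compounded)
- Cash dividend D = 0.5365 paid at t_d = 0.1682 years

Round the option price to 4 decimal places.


PV(D) = D * exp(-r * t_d) = 0.5365 * 0.99396310 = 0.53326120
S_0' = S_0 - PV(D) = 23.5900 - 0.53326120 = 23.05673880
d1 = (ln(S_0'/K) + (r + sigma^2/2)*T) / (sigma*sqrt(T)) = 0.48796390
d2 = d1 - sigma*sqrt(T) = 0.25526238
exp(-rT) = 0.94743211
N(d1) = 0.68721230; N(d2) = 0.60073977
C = S_0' * N(d1) - K * exp(-rT) * N(d2) = 23.05673880 * 0.68721230 - 22.3200 * 0.94743211 * 0.60073977 = 3.1412

Answer: Price = 3.1412


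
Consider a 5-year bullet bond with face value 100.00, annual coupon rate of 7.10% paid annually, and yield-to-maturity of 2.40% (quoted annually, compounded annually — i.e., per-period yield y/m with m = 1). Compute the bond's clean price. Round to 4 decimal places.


Coupon per period c = face * coupon_rate / m = 7.100000
Periods per year m = 1; per-period yield y/m = 0.024000
Number of cashflows N = 5
Cashflows (t years, CF_t, discount factor 1/(1+y/m)^(m*t), PV):
  t = 1.0000: CF_t = 7.100000, DF = 0.976562, PV = 6.933594
  t = 2.0000: CF_t = 7.100000, DF = 0.953674, PV = 6.771088
  t = 3.0000: CF_t = 7.100000, DF = 0.931323, PV = 6.612390
  t = 4.0000: CF_t = 7.100000, DF = 0.909495, PV = 6.457412
  t = 5.0000: CF_t = 107.100000, DF = 0.888178, PV = 95.123909
Price P = sum_t PV_t = 121.898393

Answer: Price = 121.8984


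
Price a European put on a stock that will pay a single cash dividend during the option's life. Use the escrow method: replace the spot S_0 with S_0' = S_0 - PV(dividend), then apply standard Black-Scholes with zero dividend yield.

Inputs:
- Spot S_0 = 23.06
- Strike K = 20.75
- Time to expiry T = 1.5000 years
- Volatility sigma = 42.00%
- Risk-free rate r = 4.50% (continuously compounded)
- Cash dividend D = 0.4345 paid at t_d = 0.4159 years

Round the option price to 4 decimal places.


Answer: Price = 2.8325

Derivation:
PV(D) = D * exp(-r * t_d) = 0.4345 * 0.98145855 = 0.42644374
S_0' = S_0 - PV(D) = 23.0600 - 0.42644374 = 22.63355626
d1 = (ln(S_0'/K) + (r + sigma^2/2)*T) / (sigma*sqrt(T)) = 0.55733152
d2 = d1 - sigma*sqrt(T) = 0.04293868
exp(-rT) = 0.93472772
N(-d1) = 0.28865047; N(-d2) = 0.48287521
P = K * exp(-rT) * N(-d2) - S_0' * N(-d1) = 20.7500 * 0.93472772 * 0.48287521 - 22.63355626 * 0.28865047 = 2.8325


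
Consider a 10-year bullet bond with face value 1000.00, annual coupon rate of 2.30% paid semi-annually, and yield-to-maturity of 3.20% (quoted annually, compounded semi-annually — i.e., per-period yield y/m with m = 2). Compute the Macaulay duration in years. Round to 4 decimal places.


Coupon per period c = face * coupon_rate / m = 11.500000
Periods per year m = 2; per-period yield y/m = 0.016000
Number of cashflows N = 20
Cashflows (t years, CF_t, discount factor 1/(1+y/m)^(m*t), PV):
  t = 0.5000: CF_t = 11.500000, DF = 0.984252, PV = 11.318898
  t = 1.0000: CF_t = 11.500000, DF = 0.968752, PV = 11.140647
  t = 1.5000: CF_t = 11.500000, DF = 0.953496, PV = 10.965204
  t = 2.0000: CF_t = 11.500000, DF = 0.938480, PV = 10.792524
  t = 2.5000: CF_t = 11.500000, DF = 0.923701, PV = 10.622563
  t = 3.0000: CF_t = 11.500000, DF = 0.909155, PV = 10.455278
  t = 3.5000: CF_t = 11.500000, DF = 0.894837, PV = 10.290628
  t = 4.0000: CF_t = 11.500000, DF = 0.880745, PV = 10.128571
  t = 4.5000: CF_t = 11.500000, DF = 0.866875, PV = 9.969066
  t = 5.0000: CF_t = 11.500000, DF = 0.853224, PV = 9.812073
  t = 5.5000: CF_t = 11.500000, DF = 0.839787, PV = 9.657552
  t = 6.0000: CF_t = 11.500000, DF = 0.826562, PV = 9.505465
  t = 6.5000: CF_t = 11.500000, DF = 0.813545, PV = 9.355772
  t = 7.0000: CF_t = 11.500000, DF = 0.800734, PV = 9.208437
  t = 7.5000: CF_t = 11.500000, DF = 0.788124, PV = 9.063422
  t = 8.0000: CF_t = 11.500000, DF = 0.775712, PV = 8.920691
  t = 8.5000: CF_t = 11.500000, DF = 0.763496, PV = 8.780208
  t = 9.0000: CF_t = 11.500000, DF = 0.751473, PV = 8.641937
  t = 9.5000: CF_t = 11.500000, DF = 0.739639, PV = 8.505844
  t = 10.0000: CF_t = 1011.500000, DF = 0.727991, PV = 736.362610
Price P = sum_t PV_t = 923.497389
Macaulay numerator sum_t t * PV_t:
  t * PV_t at t = 0.5000: 5.659449
  t * PV_t at t = 1.0000: 11.140647
  t * PV_t at t = 1.5000: 16.447806
  t * PV_t at t = 2.0000: 21.585047
  t * PV_t at t = 2.5000: 26.556407
  t * PV_t at t = 3.0000: 31.365835
  t * PV_t at t = 3.5000: 36.017198
  t * PV_t at t = 4.0000: 40.514284
  t * PV_t at t = 4.5000: 44.860797
  t * PV_t at t = 5.0000: 49.060364
  t * PV_t at t = 5.5000: 53.116536
  t * PV_t at t = 6.0000: 57.032787
  t * PV_t at t = 6.5000: 60.812519
  t * PV_t at t = 7.0000: 64.459060
  t * PV_t at t = 7.5000: 67.975668
  t * PV_t at t = 8.0000: 71.365531
  t * PV_t at t = 8.5000: 74.631768
  t * PV_t at t = 9.0000: 77.777433
  t * PV_t at t = 9.5000: 80.805514
  t * PV_t at t = 10.0000: 7363.626096
Macaulay duration D = (sum_t t * PV_t) / P = 8254.810745 / 923.497389 = 8.938640

Answer: Macaulay duration = 8.9386 years


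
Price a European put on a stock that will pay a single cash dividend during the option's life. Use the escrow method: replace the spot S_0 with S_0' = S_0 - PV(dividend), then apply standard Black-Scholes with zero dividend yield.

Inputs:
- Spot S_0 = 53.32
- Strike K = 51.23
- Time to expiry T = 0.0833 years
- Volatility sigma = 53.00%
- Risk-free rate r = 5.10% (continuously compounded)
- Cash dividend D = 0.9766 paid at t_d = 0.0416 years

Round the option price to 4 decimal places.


Answer: Price = 2.5289

Derivation:
PV(D) = D * exp(-r * t_d) = 0.9766 * 0.99788065 = 0.97453024
S_0' = S_0 - PV(D) = 53.3200 - 0.97453024 = 52.34546976
d1 = (ln(S_0'/K) + (r + sigma^2/2)*T) / (sigma*sqrt(T)) = 0.24507135
d2 = d1 - sigma*sqrt(T) = 0.09210413
exp(-rT) = 0.99576071
N(-d1) = 0.40320059; N(-d2) = 0.46330765
P = K * exp(-rT) * N(-d2) - S_0' * N(-d1) = 51.2300 * 0.99576071 * 0.46330765 - 52.34546976 * 0.40320059 = 2.5289


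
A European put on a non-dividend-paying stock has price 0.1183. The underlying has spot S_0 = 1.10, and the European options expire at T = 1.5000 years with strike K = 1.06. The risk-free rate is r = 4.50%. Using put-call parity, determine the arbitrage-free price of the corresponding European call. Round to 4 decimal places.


Put-call parity: C - P = S_0 * exp(-qT) - K * exp(-rT).
S_0 * exp(-qT) = 1.1000 * 1.00000000 = 1.10000000
K * exp(-rT) = 1.0600 * 0.93472772 = 0.99081138
C = P + S*exp(-qT) - K*exp(-rT)
C = 0.1183 + 1.10000000 - 0.99081138 = 0.2275

Answer: Call price = 0.2275


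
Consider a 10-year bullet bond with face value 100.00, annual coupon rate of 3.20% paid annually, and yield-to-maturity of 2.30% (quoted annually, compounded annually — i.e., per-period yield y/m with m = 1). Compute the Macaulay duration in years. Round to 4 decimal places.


Answer: Macaulay duration = 8.7713 years

Derivation:
Coupon per period c = face * coupon_rate / m = 3.200000
Periods per year m = 1; per-period yield y/m = 0.023000
Number of cashflows N = 10
Cashflows (t years, CF_t, discount factor 1/(1+y/m)^(m*t), PV):
  t = 1.0000: CF_t = 3.200000, DF = 0.977517, PV = 3.128055
  t = 2.0000: CF_t = 3.200000, DF = 0.955540, PV = 3.057727
  t = 3.0000: CF_t = 3.200000, DF = 0.934056, PV = 2.988980
  t = 4.0000: CF_t = 3.200000, DF = 0.913056, PV = 2.921780
  t = 5.0000: CF_t = 3.200000, DF = 0.892528, PV = 2.856089
  t = 6.0000: CF_t = 3.200000, DF = 0.872461, PV = 2.791876
  t = 7.0000: CF_t = 3.200000, DF = 0.852846, PV = 2.729107
  t = 8.0000: CF_t = 3.200000, DF = 0.833671, PV = 2.667749
  t = 9.0000: CF_t = 3.200000, DF = 0.814928, PV = 2.607770
  t = 10.0000: CF_t = 103.200000, DF = 0.796606, PV = 82.209756
Price P = sum_t PV_t = 107.958889
Macaulay numerator sum_t t * PV_t:
  t * PV_t at t = 1.0000: 3.128055
  t * PV_t at t = 2.0000: 6.115454
  t * PV_t at t = 3.0000: 8.966941
  t * PV_t at t = 4.0000: 11.687118
  t * PV_t at t = 5.0000: 14.280447
  t * PV_t at t = 6.0000: 16.751258
  t * PV_t at t = 7.0000: 19.103748
  t * PV_t at t = 8.0000: 21.341989
  t * PV_t at t = 9.0000: 23.469929
  t * PV_t at t = 10.0000: 822.097562
Macaulay duration D = (sum_t t * PV_t) / P = 946.942502 / 107.958889 = 8.771325


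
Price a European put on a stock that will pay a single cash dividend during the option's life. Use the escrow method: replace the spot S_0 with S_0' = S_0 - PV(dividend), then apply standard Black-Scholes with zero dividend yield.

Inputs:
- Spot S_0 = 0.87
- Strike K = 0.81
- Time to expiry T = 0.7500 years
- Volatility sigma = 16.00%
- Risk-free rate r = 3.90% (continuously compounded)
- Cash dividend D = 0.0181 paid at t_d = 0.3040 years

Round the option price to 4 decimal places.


Answer: Price = 0.0198

Derivation:
PV(D) = D * exp(-r * t_d) = 0.0181 * 0.98821401 = 0.01788667
S_0' = S_0 - PV(D) = 0.8700 - 0.01788667 = 0.85211333
d1 = (ln(S_0'/K) + (r + sigma^2/2)*T) / (sigma*sqrt(T)) = 0.64616524
d2 = d1 - sigma*sqrt(T) = 0.50760118
exp(-rT) = 0.97117364
N(-d1) = 0.25908617; N(-d2) = 0.30586653
P = K * exp(-rT) * N(-d2) - S_0' * N(-d1) = 0.8100 * 0.97117364 * 0.30586653 - 0.85211333 * 0.25908617 = 0.0198


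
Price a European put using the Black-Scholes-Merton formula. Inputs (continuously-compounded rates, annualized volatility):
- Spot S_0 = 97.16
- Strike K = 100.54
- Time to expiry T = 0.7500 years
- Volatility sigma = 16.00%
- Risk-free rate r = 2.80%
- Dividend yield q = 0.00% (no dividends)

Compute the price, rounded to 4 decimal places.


Answer: Price = 6.0720

Derivation:
d1 = (ln(S/K) + (r - q + 0.5*sigma^2) * T) / (sigma * sqrt(T)) = -0.02595589
d2 = d1 - sigma * sqrt(T) = -0.16451996
exp(-rT) = 0.97921896; exp(-qT) = 1.00000000
P = K * exp(-rT) * N(-d2) - S_0 * exp(-qT) * N(-d1)
N(-d1) = 0.51035374; N(-d2) = 0.56533908
P = 100.5400 * 0.97921896 * 0.56533908 - 97.1600 * 1.00000000 * 0.51035374 = 6.0720


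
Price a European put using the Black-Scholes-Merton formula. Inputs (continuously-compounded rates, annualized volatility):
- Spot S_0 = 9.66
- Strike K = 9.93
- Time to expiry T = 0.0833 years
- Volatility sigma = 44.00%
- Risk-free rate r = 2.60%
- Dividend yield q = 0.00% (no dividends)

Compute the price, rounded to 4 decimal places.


d1 = (ln(S/K) + (r - q + 0.5*sigma^2) * T) / (sigma * sqrt(T)) = -0.13652543
d2 = d1 - sigma * sqrt(T) = -0.26351708
exp(-rT) = 0.99783654; exp(-qT) = 1.00000000
P = K * exp(-rT) * N(-d2) - S_0 * exp(-qT) * N(-d1)
N(-d1) = 0.55429704; N(-d2) = 0.60392397
P = 9.9300 * 0.99783654 * 0.60392397 - 9.6600 * 1.00000000 * 0.55429704 = 0.6295

Answer: Price = 0.6295


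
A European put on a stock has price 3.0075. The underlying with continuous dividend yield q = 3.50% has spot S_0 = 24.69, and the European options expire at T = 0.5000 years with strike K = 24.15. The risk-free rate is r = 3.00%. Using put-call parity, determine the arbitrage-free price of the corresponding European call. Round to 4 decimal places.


Answer: Call price = 3.4787

Derivation:
Put-call parity: C - P = S_0 * exp(-qT) - K * exp(-rT).
S_0 * exp(-qT) = 24.6900 * 0.98265224 = 24.26168370
K * exp(-rT) = 24.1500 * 0.98511194 = 23.79045334
C = P + S*exp(-qT) - K*exp(-rT)
C = 3.0075 + 24.26168370 - 23.79045334 = 3.4787


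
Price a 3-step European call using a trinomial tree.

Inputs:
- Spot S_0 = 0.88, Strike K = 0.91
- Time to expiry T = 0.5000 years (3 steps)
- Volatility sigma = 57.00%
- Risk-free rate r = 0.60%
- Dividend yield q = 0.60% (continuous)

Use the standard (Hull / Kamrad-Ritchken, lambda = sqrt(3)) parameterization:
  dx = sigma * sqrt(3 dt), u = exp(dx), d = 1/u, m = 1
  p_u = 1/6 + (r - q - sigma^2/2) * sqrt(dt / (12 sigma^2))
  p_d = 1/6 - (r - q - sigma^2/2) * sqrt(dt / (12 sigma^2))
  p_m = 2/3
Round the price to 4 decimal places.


dt = T/N = 0.166667; dx = sigma*sqrt(3*dt) = 0.403051
u = exp(dx) = 1.496383; d = 1/u = 0.668278
p_u = 0.133079, p_m = 0.666667, p_d = 0.200254
Discount per step: exp(-r*dt) = 0.999000
Stock lattice S(k, j) with j the centered position index:
  k=0: S(0,+0) = 0.8800
  k=1: S(1,-1) = 0.5881; S(1,+0) = 0.8800; S(1,+1) = 1.3168
  k=2: S(2,-2) = 0.3930; S(2,-1) = 0.5881; S(2,+0) = 0.8800; S(2,+1) = 1.3168; S(2,+2) = 1.9705
  k=3: S(3,-3) = 0.2626; S(3,-2) = 0.3930; S(3,-1) = 0.5881; S(3,+0) = 0.8800; S(3,+1) = 1.3168; S(3,+2) = 1.9705; S(3,+3) = 2.9486
Terminal payoffs V(N, j) = max(S_T - K, 0):
  V(3,-3) = 0.000000; V(3,-2) = 0.000000; V(3,-1) = 0.000000; V(3,+0) = 0.000000; V(3,+1) = 0.406817; V(3,+2) = 1.060463; V(3,+3) = 2.038567
Backward induction: V(k, j) = exp(-r*dt) * [p_u * V(k+1, j+1) + p_m * V(k+1, j) + p_d * V(k+1, j-1)]
  V(2,-2) = exp(-r*dt) * [p_u*0.000000 + p_m*0.000000 + p_d*0.000000] = 0.000000
  V(2,-1) = exp(-r*dt) * [p_u*0.000000 + p_m*0.000000 + p_d*0.000000] = 0.000000
  V(2,+0) = exp(-r*dt) * [p_u*0.406817 + p_m*0.000000 + p_d*0.000000] = 0.054085
  V(2,+1) = exp(-r*dt) * [p_u*1.060463 + p_m*0.406817 + p_d*0.000000] = 0.411925
  V(2,+2) = exp(-r*dt) * [p_u*2.038567 + p_m*1.060463 + p_d*0.406817] = 1.058673
  V(1,-1) = exp(-r*dt) * [p_u*0.054085 + p_m*0.000000 + p_d*0.000000] = 0.007190
  V(1,+0) = exp(-r*dt) * [p_u*0.411925 + p_m*0.054085 + p_d*0.000000] = 0.090784
  V(1,+1) = exp(-r*dt) * [p_u*1.058673 + p_m*0.411925 + p_d*0.054085] = 0.425908
  V(0,+0) = exp(-r*dt) * [p_u*0.425908 + p_m*0.090784 + p_d*0.007190] = 0.118524

Answer: Price = V(0,0) = 0.1185


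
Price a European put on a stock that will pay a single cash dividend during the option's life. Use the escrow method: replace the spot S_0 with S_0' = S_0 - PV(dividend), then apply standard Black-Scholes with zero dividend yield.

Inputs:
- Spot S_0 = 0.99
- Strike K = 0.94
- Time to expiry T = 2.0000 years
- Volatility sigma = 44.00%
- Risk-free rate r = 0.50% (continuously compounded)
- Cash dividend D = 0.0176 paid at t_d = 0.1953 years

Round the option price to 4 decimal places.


PV(D) = D * exp(-r * t_d) = 0.0176 * 0.99902398 = 0.01758282
S_0' = S_0 - PV(D) = 0.9900 - 0.01758282 = 0.97241718
d1 = (ln(S_0'/K) + (r + sigma^2/2)*T) / (sigma*sqrt(T)) = 0.38168504
d2 = d1 - sigma*sqrt(T) = -0.24056892
exp(-rT) = 0.99004983
N(-d1) = 0.35134750; N(-d2) = 0.59505538
P = K * exp(-rT) * N(-d2) - S_0' * N(-d1) = 0.9400 * 0.99004983 * 0.59505538 - 0.97241718 * 0.35134750 = 0.2121

Answer: Price = 0.2121
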